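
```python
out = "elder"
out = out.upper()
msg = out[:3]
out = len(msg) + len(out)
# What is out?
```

Trace:
`out = "elder"` → out = 'elder'
`out = out.upper()` → out = 'ELDER'
`msg = out[:3]` → msg = 'ELD'
`out = len(msg) + len(out)` → out = 8
So out = 8

Answer: 8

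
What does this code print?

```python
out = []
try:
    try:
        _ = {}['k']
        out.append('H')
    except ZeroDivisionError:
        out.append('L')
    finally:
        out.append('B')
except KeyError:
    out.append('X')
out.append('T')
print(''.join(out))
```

Execution trace: 'B' (finally) → 'X' (outer except KeyError) → 'T' (after the try/except). Output: BXT

Answer: BXT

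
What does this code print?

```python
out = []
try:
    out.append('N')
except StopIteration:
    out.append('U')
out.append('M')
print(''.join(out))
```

Execution trace: 'N' (try body, no exception) → 'M' (after the try/except). Output: NM

Answer: NM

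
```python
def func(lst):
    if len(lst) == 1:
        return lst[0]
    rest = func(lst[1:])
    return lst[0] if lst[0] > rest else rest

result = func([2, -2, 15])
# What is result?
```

Recursive max over [2, -2, 15] = 15

Answer: 15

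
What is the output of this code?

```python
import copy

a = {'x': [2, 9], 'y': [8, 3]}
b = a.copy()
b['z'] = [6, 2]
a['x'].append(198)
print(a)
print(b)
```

Key concept: shallow copy of dict with mutable values.
Step by step:
`a = {'x': [2, 9], 'y': [8, 3]}` → a = {'x': [2, 9], 'y': [8, 3]}
`b = a.copy()` → b = {'x': [2, 9], 'y': [8, 3]}
`b['z'] = [6, 2]` → b = {'x': [2, 9], 'y': [8, 3], 'z': [6, 2]}
`a['x'].append(198)` → a = {'x': [2, 9, 198], 'y': [8, 3]}; b = {'x': [2, 9, 198], 'y': [8, 3], 'z': [6, 2]}
`print(a)` → prints {'x': [2, 9, 198], 'y': [8, 3]}
`print(b)` → prints {'x': [2, 9, 198], 'y': [8, 3], 'z': [6, 2]}

Answer:
{'x': [2, 9, 198], 'y': [8, 3]}
{'x': [2, 9, 198], 'y': [8, 3], 'z': [6, 2]}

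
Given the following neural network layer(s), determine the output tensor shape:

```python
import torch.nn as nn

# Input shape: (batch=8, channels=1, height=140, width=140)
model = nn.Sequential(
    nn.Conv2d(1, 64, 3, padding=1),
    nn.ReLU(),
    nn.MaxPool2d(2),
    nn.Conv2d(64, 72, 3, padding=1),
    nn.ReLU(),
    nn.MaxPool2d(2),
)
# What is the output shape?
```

Input: (8, 1, 140, 140) -> after first Conv2d: (8, 64, 140, 140) -> after first MaxPool2d: (8, 64, 70, 70) -> after second Conv2d: (8, 72, 70, 70) -> Output: (8, 72, 35, 35)

Answer: (8, 72, 35, 35)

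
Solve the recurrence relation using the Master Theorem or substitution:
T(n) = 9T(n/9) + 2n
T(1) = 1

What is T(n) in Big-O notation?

By Master Theorem: a=9, b=9, f(n)=2n. Since log_9(9) = 1 and f(n) = Θ(n^1), Case 2 applies. T(n) = O(n log n).

Answer: O(n log n)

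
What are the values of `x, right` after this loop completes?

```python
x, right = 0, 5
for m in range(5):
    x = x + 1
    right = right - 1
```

x goes 0→5, right goes 5→0
`x, right` takes the values: (0, 5) → (1, 5) → (1, 4) → (2, 4) → (2, 3) → (3, 3) → (3, 2) → (4, 2) → (4, 1) → (5, 1) → (5, 0)

Answer: 5, 0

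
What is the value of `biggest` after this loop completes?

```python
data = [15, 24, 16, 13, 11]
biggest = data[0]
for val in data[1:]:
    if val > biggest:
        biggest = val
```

Maximum of [15, 24, 16, 13, 11]
`biggest` takes the values: 15 → 24

Answer: 24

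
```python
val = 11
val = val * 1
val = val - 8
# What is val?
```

Trace:
`val = 11` → val = 11
`val = val * 1` → val = 11
`val = val - 8` → val = 3
So val = 3

Answer: 3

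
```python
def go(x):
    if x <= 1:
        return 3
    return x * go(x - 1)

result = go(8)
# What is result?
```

go(8) = 8 * 7 * 6 * 5 * 4 * 3 * 2 * 3 = 120960

Answer: 120960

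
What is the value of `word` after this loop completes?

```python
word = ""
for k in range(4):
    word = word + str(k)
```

Concatenate digits 0 to 3
`word` takes the values: "" → "0" → "01" → "012" → "0123"

Answer: "0123"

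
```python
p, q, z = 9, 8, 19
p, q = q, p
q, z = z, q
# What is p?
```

Trace:
`p, q, z = 9, 8, 19` → p = 9; q = 8; z = 19
`p, q = q, p` → p = 8; q = 9
`q, z = z, q` → q = 19; z = 9
So p = 8

Answer: 8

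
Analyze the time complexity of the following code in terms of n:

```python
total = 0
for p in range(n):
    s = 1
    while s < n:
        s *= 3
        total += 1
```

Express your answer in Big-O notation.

Each loop level contributes: n × log n. Multiplying the contributions gives O(n log n).

Answer: O(n log n)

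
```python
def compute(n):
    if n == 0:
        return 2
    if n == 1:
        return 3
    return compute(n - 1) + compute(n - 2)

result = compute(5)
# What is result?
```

Build up from base cases: compute(0)=2, compute(1)=3, compute(2)=5, compute(3)=8, compute(4)=13, compute(5)=21

Answer: 21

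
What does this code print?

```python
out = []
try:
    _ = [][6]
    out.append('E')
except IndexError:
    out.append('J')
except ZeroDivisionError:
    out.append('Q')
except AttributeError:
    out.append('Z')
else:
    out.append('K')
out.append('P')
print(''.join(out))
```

Execution trace: 'J' (except IndexError) → 'P' (after the try/except). Output: JP

Answer: JP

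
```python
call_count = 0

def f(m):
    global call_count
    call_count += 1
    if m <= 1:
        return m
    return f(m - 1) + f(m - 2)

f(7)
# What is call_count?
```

Calls(m) = 1 + Calls(m-1) + Calls(m-2); Calls(0)=Calls(1)=1. For m=7 this gives 41.

Answer: 41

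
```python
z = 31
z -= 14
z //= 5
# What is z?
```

Trace:
`z = 31` → z = 31
`z -= 14` → z = 17
`z //= 5` → z = 3
So z = 3

Answer: 3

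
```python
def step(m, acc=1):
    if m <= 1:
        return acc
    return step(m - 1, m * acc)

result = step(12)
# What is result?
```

Accumulator trace (n, acc): (12, 1) -> (11, 12) -> (10, 132) -> (9, 1320) -> (8, 11880) -> (7, 95040) -> (6, 665280) -> (5, 3991680) -> (4, 19958400) -> (3, 79833600) -> (2, 239500800) -> (1, 479001600) -> return 479001600

Answer: 479001600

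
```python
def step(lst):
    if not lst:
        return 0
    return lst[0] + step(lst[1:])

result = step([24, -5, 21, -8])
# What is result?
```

24 + (-5) + 21 + (-8) + 0 = 32

Answer: 32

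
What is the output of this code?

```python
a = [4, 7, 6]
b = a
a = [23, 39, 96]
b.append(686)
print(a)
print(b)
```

Key concept: rebinding vs mutation: a is rebound to a new list, b still points at the original.
Step by step:
`a = [4, 7, 6]` → a = [4, 7, 6]
`b = a` → b = [4, 7, 6] (same object as a)
`a = [23, 39, 96]` → a = [23, 39, 96]
`b.append(686)` → b = [4, 7, 6, 686]
`print(a)` → prints [23, 39, 96]
`print(b)` → prints [4, 7, 6, 686]

Answer:
[23, 39, 96]
[4, 7, 6, 686]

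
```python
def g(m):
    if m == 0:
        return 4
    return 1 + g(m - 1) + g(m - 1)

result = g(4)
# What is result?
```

g(m) = 1 + 2·g(m-1), g(0)=4. Closed form: (4+1)·2^4 - 1 = 79.

Answer: 79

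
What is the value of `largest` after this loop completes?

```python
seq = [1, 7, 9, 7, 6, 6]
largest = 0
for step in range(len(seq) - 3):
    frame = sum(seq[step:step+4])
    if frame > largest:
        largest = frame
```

Max sum of 4-element window in [1, 7, 9, 7, 6, 6]
`largest` takes the values: 0 → 24 → 29

Answer: 29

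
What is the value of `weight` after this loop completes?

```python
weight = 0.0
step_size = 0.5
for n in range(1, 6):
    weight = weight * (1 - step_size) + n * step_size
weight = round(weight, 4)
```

Moving average with lr=0.5
`weight` takes the values: 0.0 → 0.5 → 1.25 → 2.125 → 3.0625 → 4.03125 → 4.0312

Answer: 4.0312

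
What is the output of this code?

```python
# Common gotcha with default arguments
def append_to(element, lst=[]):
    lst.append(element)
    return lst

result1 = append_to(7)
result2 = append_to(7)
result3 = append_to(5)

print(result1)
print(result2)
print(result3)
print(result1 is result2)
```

Key concept: mutable default argument gotcha.
Step by step:
`result1 = append_to(7)` → result1 = [7]
`result2 = append_to(7)` → result1 = [7, 7] (same object as result2); result2 = [7, 7] (same object as result1)
`result3 = append_to(5)` → result1 = [7, 7, 5] (same object as result2, result3); result2 = [7, 7, 5] (same object as result1, result3); result3 = [7, 7, 5] (same object as result1, result2)
`print(result1)` → prints [7, 7, 5]
`print(result2)` → prints [7, 7, 5]
`print(result3)` → prints [7, 7, 5]
`print(result1 is result2)` → prints True

Answer:
[7, 7, 5]
[7, 7, 5]
[7, 7, 5]
True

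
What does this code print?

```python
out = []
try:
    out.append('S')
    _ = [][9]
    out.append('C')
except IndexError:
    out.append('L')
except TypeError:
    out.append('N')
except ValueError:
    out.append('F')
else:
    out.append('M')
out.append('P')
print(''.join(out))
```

Execution trace: 'S' (try body) → 'L' (except IndexError) → 'P' (after the try/except). Output: SLP

Answer: SLP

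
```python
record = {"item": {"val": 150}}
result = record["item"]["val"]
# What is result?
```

Trace:
`record = {"item": {"val": 150}}` → record = {'item': {'val': 150}}
`result = record["item"]["val"]` → result = 150
So result = 150

Answer: 150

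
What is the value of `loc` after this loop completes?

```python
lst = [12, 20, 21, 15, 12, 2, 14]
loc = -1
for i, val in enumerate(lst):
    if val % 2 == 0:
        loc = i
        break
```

First even number index in [12, 20, 21, 15, 12, 2, 14]
`loc` takes the values: -1 → 0

Answer: 0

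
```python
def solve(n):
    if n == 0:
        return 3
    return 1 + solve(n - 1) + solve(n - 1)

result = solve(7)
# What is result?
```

solve(n) = 1 + 2·solve(n-1), solve(0)=3. Closed form: (3+1)·2^7 - 1 = 511.

Answer: 511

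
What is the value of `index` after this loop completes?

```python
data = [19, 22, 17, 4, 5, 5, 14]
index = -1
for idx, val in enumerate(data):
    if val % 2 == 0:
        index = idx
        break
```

First even number index in [19, 22, 17, 4, 5, 5, 14]
`index` takes the values: -1 → 1

Answer: 1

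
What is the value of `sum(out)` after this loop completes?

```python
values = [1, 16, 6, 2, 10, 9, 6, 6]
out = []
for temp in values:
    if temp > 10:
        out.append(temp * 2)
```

Sum of doubled values > 10
`out` takes the values: [] → [32]
So `sum(out)` = 32

Answer: 32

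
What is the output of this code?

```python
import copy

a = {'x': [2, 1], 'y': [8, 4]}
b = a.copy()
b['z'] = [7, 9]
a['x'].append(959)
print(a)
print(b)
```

Key concept: shallow copy of dict with mutable values.
Step by step:
`a = {'x': [2, 1], 'y': [8, 4]}` → a = {'x': [2, 1], 'y': [8, 4]}
`b = a.copy()` → b = {'x': [2, 1], 'y': [8, 4]}
`b['z'] = [7, 9]` → b = {'x': [2, 1], 'y': [8, 4], 'z': [7, 9]}
`a['x'].append(959)` → a = {'x': [2, 1, 959], 'y': [8, 4]}; b = {'x': [2, 1, 959], 'y': [8, 4], 'z': [7, 9]}
`print(a)` → prints {'x': [2, 1, 959], 'y': [8, 4]}
`print(b)` → prints {'x': [2, 1, 959], 'y': [8, 4], 'z': [7, 9]}

Answer:
{'x': [2, 1, 959], 'y': [8, 4]}
{'x': [2, 1, 959], 'y': [8, 4], 'z': [7, 9]}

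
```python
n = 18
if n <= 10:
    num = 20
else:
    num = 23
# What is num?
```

Trace:
`n = 18` → n = 18
`if n <= 10: ...` → n <= 10 is False, take else branch → num = 23
So num = 23

Answer: 23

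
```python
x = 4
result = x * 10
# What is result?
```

Trace:
`x = 4` → x = 4
`result = x * 10` → result = 40
So result = 40

Answer: 40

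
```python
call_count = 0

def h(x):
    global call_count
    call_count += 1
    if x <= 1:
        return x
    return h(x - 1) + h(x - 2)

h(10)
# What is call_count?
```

Calls(x) = 1 + Calls(x-1) + Calls(x-2); Calls(0)=Calls(1)=1. For x=10 this gives 177.

Answer: 177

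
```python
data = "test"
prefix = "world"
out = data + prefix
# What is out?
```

Trace:
`data = "test"` → data = 'test'
`prefix = "world"` → prefix = 'world'
`out = data + prefix` → out = 'testworld'
So out = 'testworld'

Answer: 'testworld'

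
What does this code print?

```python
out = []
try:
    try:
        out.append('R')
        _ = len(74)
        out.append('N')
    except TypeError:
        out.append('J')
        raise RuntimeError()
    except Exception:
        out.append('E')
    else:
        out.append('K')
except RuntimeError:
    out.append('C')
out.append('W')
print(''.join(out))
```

Execution trace: 'R' (inner try body) → 'J' (inner except TypeError) → 'C' (outer except RuntimeError) → 'W' (after the try/except). Output: RJCW

Answer: RJCW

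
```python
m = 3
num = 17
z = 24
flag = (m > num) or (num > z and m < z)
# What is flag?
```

Trace:
`m = 3` → m = 3
`num = 17` → num = 17
`z = 24` → z = 24
`flag = (m > num) or (num > z and m < z)` → flag = False
So flag = False

Answer: False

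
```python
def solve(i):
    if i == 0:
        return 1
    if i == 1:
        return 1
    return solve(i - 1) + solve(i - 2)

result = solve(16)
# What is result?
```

Build up from base cases: solve(0)=1, solve(1)=1, solve(2)=2, solve(3)=3, solve(4)=5, solve(5)=8, solve(6)=13, ..., solve(16)=1597

Answer: 1597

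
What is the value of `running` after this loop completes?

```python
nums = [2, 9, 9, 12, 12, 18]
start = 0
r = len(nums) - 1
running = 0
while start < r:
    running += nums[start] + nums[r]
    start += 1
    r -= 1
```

Sum of pairs from ends
`running` takes the values: 0 → 20 → 41 → 62

Answer: 62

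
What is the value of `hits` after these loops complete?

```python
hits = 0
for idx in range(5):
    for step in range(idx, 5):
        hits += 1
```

Upper triangle: 5 + 4 + ... + 1
`hits` takes the values: 0 → 1 → 2 → 3 → 4 → 5 → 6 → 7 → 8 → 9 → 10 → 11 → 12 → 13 → 14 → 15

Answer: 15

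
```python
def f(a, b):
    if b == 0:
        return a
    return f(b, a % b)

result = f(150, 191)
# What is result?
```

f(150, 191) -> f(191, 150) -> f(150, 41) -> f(41, 27) -> f(27, 14) -> f(14, 13) -> f(13, 1) -> f(1, 0) -> 1

Answer: 1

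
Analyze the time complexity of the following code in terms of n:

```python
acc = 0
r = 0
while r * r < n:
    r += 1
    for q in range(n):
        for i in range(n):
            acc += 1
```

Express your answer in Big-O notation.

Each loop level contributes: √n × n × n. Multiplying the contributions gives O(n^2√n).

Answer: O(n^2√n)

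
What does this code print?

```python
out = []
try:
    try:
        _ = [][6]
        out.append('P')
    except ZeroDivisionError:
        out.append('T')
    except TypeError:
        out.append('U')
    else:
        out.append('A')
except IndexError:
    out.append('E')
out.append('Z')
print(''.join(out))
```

Execution trace: 'E' (outer except IndexError) → 'Z' (after the try/except). Output: EZ

Answer: EZ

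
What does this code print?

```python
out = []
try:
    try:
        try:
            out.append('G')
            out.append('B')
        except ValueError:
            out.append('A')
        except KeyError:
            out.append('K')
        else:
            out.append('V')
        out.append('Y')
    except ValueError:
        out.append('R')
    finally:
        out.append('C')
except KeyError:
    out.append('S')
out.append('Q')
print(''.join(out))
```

Execution trace: 'G' (inner try body) → 'B' (inner try body, no exception) → 'V' (inner else) → 'Y' (try body, no exception) → 'C' (finally) → 'Q' (after the try/except). Output: GBVYCQ

Answer: GBVYCQ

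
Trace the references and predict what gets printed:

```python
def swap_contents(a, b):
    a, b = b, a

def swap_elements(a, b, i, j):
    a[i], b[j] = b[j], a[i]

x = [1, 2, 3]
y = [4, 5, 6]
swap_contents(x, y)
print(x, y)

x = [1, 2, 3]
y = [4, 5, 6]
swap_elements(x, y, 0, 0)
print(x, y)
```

Key concept: parameter rebinding vs mutation.
Step by step:
`x = [1, 2, 3]` → x = [1, 2, 3]
`y = [4, 5, 6]` → y = [4, 5, 6]
`swap_contents(x, y)` → no visible change to tracked variables
`print(x, y)` → prints [1, 2, 3] [4, 5, 6]
`x = [1, 2, 3]` → x = [1, 2, 3]
`y = [4, 5, 6]` → y = [4, 5, 6]
`swap_elements(x, y, 0, 0)` → x = [4, 2, 3]; y = [1, 5, 6]
`print(x, y)` → prints [4, 2, 3] [1, 5, 6]

Answer:
[1, 2, 3] [4, 5, 6]
[4, 2, 3] [1, 5, 6]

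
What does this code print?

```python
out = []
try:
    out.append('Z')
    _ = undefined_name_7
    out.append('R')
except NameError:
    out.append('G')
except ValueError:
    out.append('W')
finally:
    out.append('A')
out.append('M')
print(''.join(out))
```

Execution trace: 'Z' (try body) → 'G' (except NameError) → 'A' (finally) → 'M' (after the try/except). Output: ZGAM

Answer: ZGAM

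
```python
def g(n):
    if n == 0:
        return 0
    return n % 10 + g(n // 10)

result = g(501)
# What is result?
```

Sum of digits of 501: 1 + 0 + 5 = 6

Answer: 6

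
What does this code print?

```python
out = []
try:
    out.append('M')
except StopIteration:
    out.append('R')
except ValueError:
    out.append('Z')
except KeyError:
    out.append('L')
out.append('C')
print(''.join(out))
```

Execution trace: 'M' (try body, no exception) → 'C' (after the try/except). Output: MC

Answer: MC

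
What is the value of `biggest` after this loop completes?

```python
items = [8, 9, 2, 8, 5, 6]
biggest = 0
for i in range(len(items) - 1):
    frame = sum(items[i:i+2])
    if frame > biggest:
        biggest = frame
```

Max sum of 2-element window in [8, 9, 2, 8, 5, 6]
`biggest` takes the values: 0 → 17

Answer: 17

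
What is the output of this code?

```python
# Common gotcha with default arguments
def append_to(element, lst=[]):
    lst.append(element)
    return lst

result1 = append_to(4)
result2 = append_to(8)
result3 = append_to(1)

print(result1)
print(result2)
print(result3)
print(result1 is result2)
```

Key concept: mutable default argument gotcha.
Step by step:
`result1 = append_to(4)` → result1 = [4]
`result2 = append_to(8)` → result1 = [4, 8] (same object as result2); result2 = [4, 8] (same object as result1)
`result3 = append_to(1)` → result1 = [4, 8, 1] (same object as result2, result3); result2 = [4, 8, 1] (same object as result1, result3); result3 = [4, 8, 1] (same object as result1, result2)
`print(result1)` → prints [4, 8, 1]
`print(result2)` → prints [4, 8, 1]
`print(result3)` → prints [4, 8, 1]
`print(result1 is result2)` → prints True

Answer:
[4, 8, 1]
[4, 8, 1]
[4, 8, 1]
True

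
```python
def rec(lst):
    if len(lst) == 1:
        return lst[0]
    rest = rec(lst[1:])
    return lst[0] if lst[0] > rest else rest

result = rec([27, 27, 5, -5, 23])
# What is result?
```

Recursive max over [27, 27, 5, -5, 23] = 27

Answer: 27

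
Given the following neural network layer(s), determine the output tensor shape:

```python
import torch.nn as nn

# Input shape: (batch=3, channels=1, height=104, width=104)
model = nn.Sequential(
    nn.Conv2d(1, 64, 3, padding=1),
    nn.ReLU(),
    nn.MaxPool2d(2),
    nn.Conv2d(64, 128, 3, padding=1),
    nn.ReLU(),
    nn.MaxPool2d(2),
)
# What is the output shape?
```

Input: (3, 1, 104, 104) -> after first Conv2d: (3, 64, 104, 104) -> after first MaxPool2d: (3, 64, 52, 52) -> after second Conv2d: (3, 128, 52, 52) -> Output: (3, 128, 26, 26)

Answer: (3, 128, 26, 26)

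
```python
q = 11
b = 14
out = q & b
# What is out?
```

Trace:
`q = 11` → q = 11
`b = 14` → b = 14
`out = q & b` → out = 10
So out = 10

Answer: 10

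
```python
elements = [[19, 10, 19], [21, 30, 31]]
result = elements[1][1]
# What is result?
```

Trace:
`elements = [[19, 10, 19], [21, 30, 31]]` → elements = [[19, 10, 19], [21, 30, 31]]
`result = elements[1][1]` → result = 30
So result = 30

Answer: 30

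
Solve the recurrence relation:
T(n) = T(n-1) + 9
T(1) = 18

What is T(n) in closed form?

Unrolling: T(n) = T(1) + 9·(n-1) = 18 + 9(n-1) = 9n + 9.

Answer: T(n) = 9n + 9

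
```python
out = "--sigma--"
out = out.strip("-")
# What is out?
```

Trace:
`out = "--sigma--"` → out = '--sigma--'
`out = out.strip("-")` → out = 'sigma'
So out = 'sigma'

Answer: 'sigma'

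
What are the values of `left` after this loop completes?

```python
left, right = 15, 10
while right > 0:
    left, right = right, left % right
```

GCD of 15 and 10
`left` takes the values: 15 → 10 → 5

Answer: 5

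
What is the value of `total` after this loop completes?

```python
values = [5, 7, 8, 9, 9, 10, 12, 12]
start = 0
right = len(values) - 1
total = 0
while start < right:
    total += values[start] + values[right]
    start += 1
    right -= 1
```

Sum of pairs from ends
`total` takes the values: 0 → 17 → 36 → 54 → 72

Answer: 72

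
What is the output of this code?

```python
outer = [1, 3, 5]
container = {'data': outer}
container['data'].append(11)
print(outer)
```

Key concept: dict holds reference to list.
Step by step:
`outer = [1, 3, 5]` → outer = [1, 3, 5]
`container = {'data': outer}` → container = {'data': [1, 3, 5]}
`container['data'].append(11)` → outer = [1, 3, 5, 11]; container = {'data': [1, 3, 5, 11]}
`print(outer)` → prints [1, 3, 5, 11]

Answer: [1, 3, 5, 11]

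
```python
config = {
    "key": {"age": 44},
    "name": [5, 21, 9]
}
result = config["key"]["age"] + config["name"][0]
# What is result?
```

Trace:
`config = { ...` → config = {'key': {'age': 44}, 'name': [5, 21, 9]}
`result = config["key"]["age"] + config["name"][0]` → result = 49
So result = 49

Answer: 49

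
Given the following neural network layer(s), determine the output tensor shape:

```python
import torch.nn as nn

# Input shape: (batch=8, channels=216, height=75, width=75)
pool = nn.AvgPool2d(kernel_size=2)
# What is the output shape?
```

Input: (8, 216, 75, 75) -> Output: (8, 216, 37, 37)

Answer: (8, 216, 37, 37)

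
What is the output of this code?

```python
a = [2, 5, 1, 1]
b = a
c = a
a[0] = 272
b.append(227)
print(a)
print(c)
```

Key concept: multiple aliases.
Step by step:
`a = [2, 5, 1, 1]` → a = [2, 5, 1, 1]
`b = a` → b = [2, 5, 1, 1] (same object as a)
`c = a` → c = [2, 5, 1, 1] (same object as a, b)
`a[0] = 272` → a = [272, 5, 1, 1] (same object as b, c); b = [272, 5, 1, 1] (same object as a, c); c = [272, 5, 1, 1] (same object as a, b)
`b.append(227)` → a = [272, 5, 1, 1, 227] (same object as b, c); b = [272, 5, 1, 1, 227] (same object as a, c); c = [272, 5, 1, 1, 227] (same object as a, b)
`print(a)` → prints [272, 5, 1, 1, 227]
`print(c)` → prints [272, 5, 1, 1, 227]

Answer:
[272, 5, 1, 1, 227]
[272, 5, 1, 1, 227]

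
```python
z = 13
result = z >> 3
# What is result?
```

Trace:
`z = 13` → z = 13
`result = z >> 3` → result = 1
So result = 1

Answer: 1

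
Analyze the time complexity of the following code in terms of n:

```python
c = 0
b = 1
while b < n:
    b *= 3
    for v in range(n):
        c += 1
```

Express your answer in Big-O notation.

Each loop level contributes: log n × n. Multiplying the contributions gives O(n log n).

Answer: O(n log n)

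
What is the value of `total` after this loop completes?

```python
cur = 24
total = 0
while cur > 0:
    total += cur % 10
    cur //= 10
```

Sum digits of 24
`total` takes the values: 0 → 4 → 6

Answer: 6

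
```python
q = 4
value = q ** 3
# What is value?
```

Trace:
`q = 4` → q = 4
`value = q ** 3` → value = 64
So value = 64

Answer: 64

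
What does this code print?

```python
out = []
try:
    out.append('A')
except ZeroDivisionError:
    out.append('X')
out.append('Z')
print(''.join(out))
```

Execution trace: 'A' (try body, no exception) → 'Z' (after the try/except). Output: AZ

Answer: AZ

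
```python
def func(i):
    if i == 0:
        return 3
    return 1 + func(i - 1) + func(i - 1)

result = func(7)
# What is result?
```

func(i) = 1 + 2·func(i-1), func(0)=3. Closed form: (3+1)·2^7 - 1 = 511.

Answer: 511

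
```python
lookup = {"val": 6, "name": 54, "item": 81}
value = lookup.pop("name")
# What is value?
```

Trace:
`lookup = {"val": 6, "name": 54, "item": 81}` → lookup = {'val': 6, 'name': 54, 'item': 81}
`value = lookup.pop("name")` → lookup = {'val': 6, 'item': 81}; value = 54
So value = 54

Answer: 54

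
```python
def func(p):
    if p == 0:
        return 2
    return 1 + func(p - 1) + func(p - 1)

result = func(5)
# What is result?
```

func(p) = 1 + 2·func(p-1), func(0)=2. Closed form: (2+1)·2^5 - 1 = 95.

Answer: 95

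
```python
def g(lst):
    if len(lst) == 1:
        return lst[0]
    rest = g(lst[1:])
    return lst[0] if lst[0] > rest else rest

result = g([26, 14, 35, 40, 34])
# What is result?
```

Recursive max over [26, 14, 35, 40, 34] = 40

Answer: 40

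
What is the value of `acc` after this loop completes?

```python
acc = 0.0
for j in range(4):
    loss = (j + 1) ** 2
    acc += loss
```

Sum of squared losses 1² + 2² + ... + 4²
`acc` takes the values: 0.0 → 1.0 → 5.0 → 14.0 → 30.0

Answer: 30.0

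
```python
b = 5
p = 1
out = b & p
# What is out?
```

Trace:
`b = 5` → b = 5
`p = 1` → p = 1
`out = b & p` → out = 1
So out = 1

Answer: 1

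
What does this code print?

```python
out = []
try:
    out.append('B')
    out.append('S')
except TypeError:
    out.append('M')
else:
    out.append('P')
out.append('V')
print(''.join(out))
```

Execution trace: 'B' (try body) → 'S' (try body, no exception) → 'P' (else) → 'V' (after the try/except). Output: BSPV

Answer: BSPV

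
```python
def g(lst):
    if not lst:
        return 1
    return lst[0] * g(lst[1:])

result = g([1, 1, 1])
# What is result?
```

Product over [1, 1, 1] = 1 * 1 * 1 = 1

Answer: 1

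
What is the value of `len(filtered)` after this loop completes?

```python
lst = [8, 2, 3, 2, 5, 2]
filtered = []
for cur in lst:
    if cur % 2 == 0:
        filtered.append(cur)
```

Count even numbers in [8, 2, 3, 2, 5, 2]
`filtered` takes the values: [] → [8] → [8, 2] → [8, 2, 2] → [8, 2, 2, 2]
So `len(filtered)` = 4

Answer: 4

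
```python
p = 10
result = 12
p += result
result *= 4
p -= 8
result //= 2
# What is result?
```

Trace:
`p = 10` → p = 10
`result = 12` → result = 12
`p += result` → p = 22
`result *= 4` → result = 48
`p -= 8` → p = 14
`result //= 2` → result = 24
So result = 24

Answer: 24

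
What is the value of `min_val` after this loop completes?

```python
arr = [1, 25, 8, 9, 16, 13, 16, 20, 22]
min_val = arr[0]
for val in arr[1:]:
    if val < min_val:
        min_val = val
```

Minimum of [1, 25, 8, 9, 16, 13, 16, 20, 22]
`min_val` takes the values: 1

Answer: 1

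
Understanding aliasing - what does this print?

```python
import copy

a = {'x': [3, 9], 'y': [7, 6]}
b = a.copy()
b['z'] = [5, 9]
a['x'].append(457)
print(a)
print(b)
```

Key concept: shallow copy of dict with mutable values.
Step by step:
`a = {'x': [3, 9], 'y': [7, 6]}` → a = {'x': [3, 9], 'y': [7, 6]}
`b = a.copy()` → b = {'x': [3, 9], 'y': [7, 6]}
`b['z'] = [5, 9]` → b = {'x': [3, 9], 'y': [7, 6], 'z': [5, 9]}
`a['x'].append(457)` → a = {'x': [3, 9, 457], 'y': [7, 6]}; b = {'x': [3, 9, 457], 'y': [7, 6], 'z': [5, 9]}
`print(a)` → prints {'x': [3, 9, 457], 'y': [7, 6]}
`print(b)` → prints {'x': [3, 9, 457], 'y': [7, 6], 'z': [5, 9]}

Answer:
{'x': [3, 9, 457], 'y': [7, 6]}
{'x': [3, 9, 457], 'y': [7, 6], 'z': [5, 9]}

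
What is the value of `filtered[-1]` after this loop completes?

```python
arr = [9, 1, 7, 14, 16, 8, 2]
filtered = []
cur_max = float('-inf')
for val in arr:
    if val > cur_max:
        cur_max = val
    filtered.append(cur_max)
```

Running max ends at 16
`filtered` takes the values: [] → [9] → [9, 9] → [9, 9, 9] → [9, 9, 9, 14] → [9, 9, 9, 14, 16] → [9, 9, 9, 14, 16, 16] → [9, 9, 9, 14, 16, 16, 16]
So `filtered[-1]` = 16

Answer: 16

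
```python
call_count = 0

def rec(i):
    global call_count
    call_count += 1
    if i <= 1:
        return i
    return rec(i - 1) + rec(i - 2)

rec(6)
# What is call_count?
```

Calls(i) = 1 + Calls(i-1) + Calls(i-2); Calls(0)=Calls(1)=1. For i=6 this gives 25.

Answer: 25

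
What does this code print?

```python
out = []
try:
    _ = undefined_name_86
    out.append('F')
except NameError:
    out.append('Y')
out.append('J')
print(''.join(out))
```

Execution trace: 'Y' (except NameError) → 'J' (after the try/except). Output: YJ

Answer: YJ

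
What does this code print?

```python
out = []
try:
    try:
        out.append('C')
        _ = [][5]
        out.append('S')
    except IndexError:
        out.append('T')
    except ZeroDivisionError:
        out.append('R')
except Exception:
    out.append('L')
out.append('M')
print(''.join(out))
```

Execution trace: 'C' (inner try body) → 'T' (inner except IndexError) → 'M' (after the try/except). Output: CTM

Answer: CTM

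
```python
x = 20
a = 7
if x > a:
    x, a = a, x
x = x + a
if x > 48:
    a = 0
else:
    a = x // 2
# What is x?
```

Trace:
`x = 20` → x = 20
`a = 7` → a = 7
`if x > a: ...` → x > a is True → x = 7; a = 20
`x = x + a` → x = 27
`if x > 48: ...` → x > 48 is False, take else branch → a = 13
So x = 27

Answer: 27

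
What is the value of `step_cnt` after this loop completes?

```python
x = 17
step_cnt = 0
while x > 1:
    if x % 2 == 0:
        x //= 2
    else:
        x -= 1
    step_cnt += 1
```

Steps to reduce 17 to 1
`step_cnt` takes the values: 0 → 1 → 2 → 3 → 4 → 5

Answer: 5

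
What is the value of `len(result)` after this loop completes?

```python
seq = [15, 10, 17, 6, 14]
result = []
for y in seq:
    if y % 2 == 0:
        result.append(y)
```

Count even numbers in [15, 10, 17, 6, 14]
`result` takes the values: [] → [10] → [10, 6] → [10, 6, 14]
So `len(result)` = 3

Answer: 3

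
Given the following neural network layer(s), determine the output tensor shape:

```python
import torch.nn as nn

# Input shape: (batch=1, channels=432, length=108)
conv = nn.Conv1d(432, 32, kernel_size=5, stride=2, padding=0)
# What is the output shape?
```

Input: (1, 432, 108) -> Output: (1, 32, 52)

Answer: (1, 32, 52)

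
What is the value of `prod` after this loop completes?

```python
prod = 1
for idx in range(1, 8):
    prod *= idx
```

7! = 5040
`prod` takes the values: 1 → 2 → 6 → 24 → 120 → 720 → 5040

Answer: 5040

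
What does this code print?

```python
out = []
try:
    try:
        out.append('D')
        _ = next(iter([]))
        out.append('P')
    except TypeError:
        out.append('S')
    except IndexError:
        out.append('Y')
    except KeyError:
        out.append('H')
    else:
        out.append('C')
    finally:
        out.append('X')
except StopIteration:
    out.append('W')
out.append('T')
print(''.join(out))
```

Execution trace: 'D' (try body) → 'X' (finally) → 'W' (outer except StopIteration) → 'T' (after the try/except). Output: DXWT

Answer: DXWT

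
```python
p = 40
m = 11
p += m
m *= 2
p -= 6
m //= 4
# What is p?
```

Trace:
`p = 40` → p = 40
`m = 11` → m = 11
`p += m` → p = 51
`m *= 2` → m = 22
`p -= 6` → p = 45
`m //= 4` → m = 5
So p = 45

Answer: 45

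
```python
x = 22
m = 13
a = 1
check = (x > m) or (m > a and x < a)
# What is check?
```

Trace:
`x = 22` → x = 22
`m = 13` → m = 13
`a = 1` → a = 1
`check = (x > m) or (m > a and x < a)` → check = True
So check = True

Answer: True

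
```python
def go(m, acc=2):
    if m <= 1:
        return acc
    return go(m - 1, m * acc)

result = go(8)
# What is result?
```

Accumulator trace (n, acc): (8, 2) -> (7, 16) -> (6, 112) -> (5, 672) -> (4, 3360) -> (3, 13440) -> (2, 40320) -> (1, 80640) -> return 80640

Answer: 80640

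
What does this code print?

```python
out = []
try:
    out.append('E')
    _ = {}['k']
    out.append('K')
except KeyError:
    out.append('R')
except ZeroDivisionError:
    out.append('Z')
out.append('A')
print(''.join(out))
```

Execution trace: 'E' (try body) → 'R' (except KeyError) → 'A' (after the try/except). Output: ERA

Answer: ERA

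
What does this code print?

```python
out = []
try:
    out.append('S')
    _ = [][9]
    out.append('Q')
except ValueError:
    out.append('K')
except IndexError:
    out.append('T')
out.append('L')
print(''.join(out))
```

Execution trace: 'S' (try body) → 'T' (except IndexError) → 'L' (after the try/except). Output: STL

Answer: STL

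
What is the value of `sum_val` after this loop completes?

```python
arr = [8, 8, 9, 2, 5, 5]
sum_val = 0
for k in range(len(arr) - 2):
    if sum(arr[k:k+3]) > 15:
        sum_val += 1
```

Count windows with sum > 15
`sum_val` takes the values: 0 → 1 → 2 → 3

Answer: 3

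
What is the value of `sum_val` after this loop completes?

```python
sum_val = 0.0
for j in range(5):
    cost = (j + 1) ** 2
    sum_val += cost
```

Sum of squared losses 1² + 2² + ... + 5²
`sum_val` takes the values: 0.0 → 1.0 → 5.0 → 14.0 → 30.0 → 55.0

Answer: 55.0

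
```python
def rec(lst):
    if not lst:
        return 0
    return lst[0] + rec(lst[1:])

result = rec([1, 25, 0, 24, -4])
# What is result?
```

1 + 25 + 0 + 24 + (-4) + 0 = 46

Answer: 46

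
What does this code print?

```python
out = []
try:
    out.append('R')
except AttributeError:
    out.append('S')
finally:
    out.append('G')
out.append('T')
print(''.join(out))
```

Execution trace: 'R' (try body, no exception) → 'G' (finally) → 'T' (after the try/except). Output: RGT

Answer: RGT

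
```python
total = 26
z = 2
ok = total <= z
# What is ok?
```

Trace:
`total = 26` → total = 26
`z = 2` → z = 2
`ok = total <= z` → ok = False
So ok = False

Answer: False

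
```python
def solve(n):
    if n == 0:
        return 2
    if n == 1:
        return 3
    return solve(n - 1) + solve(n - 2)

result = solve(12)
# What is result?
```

Build up from base cases: solve(0)=2, solve(1)=3, solve(2)=5, solve(3)=8, solve(4)=13, solve(5)=21, solve(6)=34, ..., solve(12)=610

Answer: 610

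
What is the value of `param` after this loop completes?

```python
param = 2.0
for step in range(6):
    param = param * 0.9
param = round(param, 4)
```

Exponential decay: 2.0 * 0.9^6
`param` takes the values: 2.0 → 1.8 → 1.62 → 1.458 → 1.3122 → 1.18098 → 1.062882 → 1.0629

Answer: 1.0629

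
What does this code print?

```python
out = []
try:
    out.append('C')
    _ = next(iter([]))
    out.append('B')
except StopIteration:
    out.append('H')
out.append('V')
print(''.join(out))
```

Execution trace: 'C' (try body) → 'H' (except StopIteration) → 'V' (after the try/except). Output: CHV

Answer: CHV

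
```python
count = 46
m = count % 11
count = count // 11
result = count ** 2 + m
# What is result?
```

Trace:
`count = 46` → count = 46
`m = count % 11` → m = 2
`count = count // 11` → count = 4
`result = count ** 2 + m` → result = 18
So result = 18

Answer: 18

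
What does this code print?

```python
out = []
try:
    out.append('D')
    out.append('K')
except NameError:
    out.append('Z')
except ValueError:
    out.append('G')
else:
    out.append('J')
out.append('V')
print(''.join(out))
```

Execution trace: 'D' (try body) → 'K' (try body, no exception) → 'J' (else) → 'V' (after the try/except). Output: DKJV

Answer: DKJV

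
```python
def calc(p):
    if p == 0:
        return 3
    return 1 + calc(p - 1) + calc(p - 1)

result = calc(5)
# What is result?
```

calc(p) = 1 + 2·calc(p-1), calc(0)=3. Closed form: (3+1)·2^5 - 1 = 127.

Answer: 127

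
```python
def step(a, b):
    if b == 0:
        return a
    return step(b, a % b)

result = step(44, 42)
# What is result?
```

step(44, 42) -> step(42, 2) -> step(2, 0) -> 2

Answer: 2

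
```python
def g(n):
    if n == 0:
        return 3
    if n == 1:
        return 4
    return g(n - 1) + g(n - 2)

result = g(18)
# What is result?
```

Build up from base cases: g(0)=3, g(1)=4, g(2)=7, g(3)=11, g(4)=18, g(5)=29, g(6)=47, ..., g(18)=15127

Answer: 15127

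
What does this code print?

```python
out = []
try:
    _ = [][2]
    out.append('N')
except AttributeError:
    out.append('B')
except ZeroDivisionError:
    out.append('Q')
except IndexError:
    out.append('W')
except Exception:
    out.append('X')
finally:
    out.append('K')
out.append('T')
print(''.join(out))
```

Execution trace: 'W' (except IndexError) → 'K' (finally) → 'T' (after the try/except). Output: WKT

Answer: WKT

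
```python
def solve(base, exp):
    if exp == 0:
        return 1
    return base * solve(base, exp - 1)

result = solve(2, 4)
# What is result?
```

solve(2, 4) = 2 * 2 * 2 * 2 = 16

Answer: 16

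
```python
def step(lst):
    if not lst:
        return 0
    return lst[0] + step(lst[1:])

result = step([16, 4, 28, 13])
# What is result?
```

16 + 4 + 28 + 13 + 0 = 61

Answer: 61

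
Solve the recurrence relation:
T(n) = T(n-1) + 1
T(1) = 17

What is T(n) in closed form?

Unrolling: T(n) = T(1) + 1·(n-1) = 17 + 1(n-1) = n + 16.

Answer: T(n) = n + 16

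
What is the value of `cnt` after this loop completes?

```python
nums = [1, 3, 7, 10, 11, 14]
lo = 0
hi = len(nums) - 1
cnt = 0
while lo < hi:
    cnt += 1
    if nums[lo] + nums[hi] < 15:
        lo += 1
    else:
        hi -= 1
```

Steps to find pair summing to 15
`cnt` takes the values: 0 → 1 → 2 → 3 → 4 → 5

Answer: 5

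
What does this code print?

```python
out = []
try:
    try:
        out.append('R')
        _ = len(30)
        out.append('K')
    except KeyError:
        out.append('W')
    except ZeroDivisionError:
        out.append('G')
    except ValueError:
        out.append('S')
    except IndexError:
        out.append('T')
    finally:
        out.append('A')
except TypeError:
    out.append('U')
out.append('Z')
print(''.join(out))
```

Execution trace: 'R' (try body) → 'A' (finally) → 'U' (outer except TypeError) → 'Z' (after the try/except). Output: RAUZ

Answer: RAUZ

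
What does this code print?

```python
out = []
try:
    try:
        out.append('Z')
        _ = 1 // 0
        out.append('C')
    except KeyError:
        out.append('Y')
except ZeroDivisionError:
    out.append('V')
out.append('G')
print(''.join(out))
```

Execution trace: 'Z' (try body) → 'V' (outer except ZeroDivisionError) → 'G' (after the try/except). Output: ZVG

Answer: ZVG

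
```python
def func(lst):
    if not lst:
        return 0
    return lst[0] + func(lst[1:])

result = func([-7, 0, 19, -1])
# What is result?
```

(-7) + 0 + 19 + (-1) + 0 = 11

Answer: 11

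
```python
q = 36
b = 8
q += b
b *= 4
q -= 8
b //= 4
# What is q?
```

Trace:
`q = 36` → q = 36
`b = 8` → b = 8
`q += b` → q = 44
`b *= 4` → b = 32
`q -= 8` → q = 36
`b //= 4` → b = 8
So q = 36

Answer: 36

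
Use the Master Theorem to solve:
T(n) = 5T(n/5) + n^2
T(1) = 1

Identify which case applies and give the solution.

a=5, b=5, f(n)=n^2. log_5(5) = 1. Since c=2 > 1 and the regularity condition holds (5(n/5)^2 = (5/5^2)n^2 with 5/5^2 < 1), Case 3 applies: T(n) = Θ(f(n)) = O(n^2).

Answer: O(n^2) - Case 3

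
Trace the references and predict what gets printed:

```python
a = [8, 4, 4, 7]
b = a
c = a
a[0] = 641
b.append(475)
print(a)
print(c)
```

Key concept: multiple aliases.
Step by step:
`a = [8, 4, 4, 7]` → a = [8, 4, 4, 7]
`b = a` → b = [8, 4, 4, 7] (same object as a)
`c = a` → c = [8, 4, 4, 7] (same object as a, b)
`a[0] = 641` → a = [641, 4, 4, 7] (same object as b, c); b = [641, 4, 4, 7] (same object as a, c); c = [641, 4, 4, 7] (same object as a, b)
`b.append(475)` → a = [641, 4, 4, 7, 475] (same object as b, c); b = [641, 4, 4, 7, 475] (same object as a, c); c = [641, 4, 4, 7, 475] (same object as a, b)
`print(a)` → prints [641, 4, 4, 7, 475]
`print(c)` → prints [641, 4, 4, 7, 475]

Answer:
[641, 4, 4, 7, 475]
[641, 4, 4, 7, 475]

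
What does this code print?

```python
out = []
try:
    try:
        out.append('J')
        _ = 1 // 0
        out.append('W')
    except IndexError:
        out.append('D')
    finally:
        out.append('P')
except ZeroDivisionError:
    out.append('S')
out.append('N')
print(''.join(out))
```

Execution trace: 'J' (inner try body) → 'P' (inner finally) → 'S' (outer except ZeroDivisionError) → 'N' (after the try/except). Output: JPSN

Answer: JPSN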